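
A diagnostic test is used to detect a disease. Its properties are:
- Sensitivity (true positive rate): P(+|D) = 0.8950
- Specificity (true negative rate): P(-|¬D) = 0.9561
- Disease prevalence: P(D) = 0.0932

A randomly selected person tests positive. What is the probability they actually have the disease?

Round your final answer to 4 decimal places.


Let D = has disease, + = positive test

Given:
- P(D) = 0.0932 (prevalence)
- P(+|D) = 0.8950 (sensitivity)
- P(-|¬D) = 0.9561 (specificity)
- P(+|¬D) = 0.0439 (false positive rate = 1 - specificity)

Step 1: Find P(+)
P(+) = P(+|D)P(D) + P(+|¬D)P(¬D)
     = 0.8950 × 0.0932 + 0.0439 × 0.9068
     = 0.08341400 + 0.03980852
     = 0.12322252

Step 2: Apply Bayes' theorem for P(D|+)
P(D|+) = P(+|D)P(D) / P(+)
       = 0.08341400 / 0.12322252
       = 0.6769


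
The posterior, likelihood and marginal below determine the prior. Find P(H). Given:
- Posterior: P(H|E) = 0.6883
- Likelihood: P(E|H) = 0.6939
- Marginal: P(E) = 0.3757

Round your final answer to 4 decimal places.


From Bayes' theorem: P(H|E) = P(E|H) × P(H) / P(E)

Rearranging for P(H):
P(H) = P(H|E) × P(E) / P(E|H)
     = 0.6883 × 0.3757 / 0.6939
     = 0.25859431 / 0.6939
     = 0.3727


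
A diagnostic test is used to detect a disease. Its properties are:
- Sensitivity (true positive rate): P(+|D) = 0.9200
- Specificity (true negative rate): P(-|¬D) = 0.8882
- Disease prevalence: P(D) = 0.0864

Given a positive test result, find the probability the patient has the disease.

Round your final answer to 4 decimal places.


Let D = has disease, + = positive test

Given:
- P(D) = 0.0864 (prevalence)
- P(+|D) = 0.9200 (sensitivity)
- P(-|¬D) = 0.8882 (specificity)
- P(+|¬D) = 0.1118 (false positive rate = 1 - specificity)

Step 1: Find P(+)
P(+) = P(+|D)P(D) + P(+|¬D)P(¬D)
     = 0.9200 × 0.0864 + 0.1118 × 0.9136
     = 0.07948800 + 0.10214048
     = 0.18162848

Step 2: Apply Bayes' theorem for P(D|+)
P(D|+) = P(+|D)P(D) / P(+)
       = 0.07948800 / 0.18162848
       = 0.4376


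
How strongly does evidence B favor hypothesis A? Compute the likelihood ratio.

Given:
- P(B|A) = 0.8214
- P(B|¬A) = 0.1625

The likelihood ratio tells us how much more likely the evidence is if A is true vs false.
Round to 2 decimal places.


Likelihood Ratio (LR) = P(B|A) / P(B|¬A)

LR = 0.8214 / 0.1625
   = 5.05

The evidence is 5.05 times more likely if A is true than if A is false.
Since LR > 1, the evidence supports A over ¬A.


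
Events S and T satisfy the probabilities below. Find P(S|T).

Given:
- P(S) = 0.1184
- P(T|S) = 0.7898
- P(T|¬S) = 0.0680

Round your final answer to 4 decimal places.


Bayes' theorem: P(S|T) = P(T|S) × P(S) / P(T)

Step 1: Calculate P(T) using law of total probability
P(T) = P(T|S)P(S) + P(T|¬S)P(¬S)
     = 0.7898 × 0.1184 + 0.0680 × 0.8816
     = 0.09351232 + 0.05994880
     = 0.15346112

Step 2: Apply Bayes' theorem
P(S|T) = P(T|S) × P(S) / P(T)
       = 0.09351232 / 0.15346112
       = 0.6094


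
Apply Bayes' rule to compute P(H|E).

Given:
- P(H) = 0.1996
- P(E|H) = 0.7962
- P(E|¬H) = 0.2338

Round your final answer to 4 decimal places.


Bayes' theorem: P(H|E) = P(E|H) × P(H) / P(E)

Step 1: Calculate P(E) using law of total probability
P(E) = P(E|H)P(H) + P(E|¬H)P(¬H)
     = 0.7962 × 0.1996 + 0.2338 × 0.8004
     = 0.15892152 + 0.18713352
     = 0.34605504

Step 2: Apply Bayes' theorem
P(H|E) = P(E|H) × P(H) / P(E)
       = 0.15892152 / 0.34605504
       = 0.4592


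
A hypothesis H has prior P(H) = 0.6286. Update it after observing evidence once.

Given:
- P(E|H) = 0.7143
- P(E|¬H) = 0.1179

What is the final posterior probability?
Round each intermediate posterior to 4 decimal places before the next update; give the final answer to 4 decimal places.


Sequential Bayesian updating:

Initial prior: P(H) = 0.6286

Update 1:
  P(E) = 0.7143 × 0.6286 + 0.1179 × 0.3714 = 0.44900898 + 0.04378806 = 0.49279704
  P(H|E) = 0.44900898 / 0.49279704 = 0.9111

Final posterior: 0.9111


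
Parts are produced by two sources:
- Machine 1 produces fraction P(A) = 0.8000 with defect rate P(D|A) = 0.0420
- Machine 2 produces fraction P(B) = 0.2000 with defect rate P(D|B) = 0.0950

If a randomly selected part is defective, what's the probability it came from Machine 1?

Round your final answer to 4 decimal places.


Let A = from Machine 1, D = defective

Given:
- P(A) = 0.8000, P(B) = 0.2000
- P(D|A) = 0.0420, P(D|B) = 0.0950

Step 1: Find P(D)
P(D) = P(D|A)P(A) + P(D|B)P(B)
     = 0.0420 × 0.8000 + 0.0950 × 0.2000
     = 0.03360000 + 0.01900000
     = 0.05260000

Step 2: Apply Bayes' theorem
P(A|D) = P(D|A)P(A) / P(D)
       = 0.03360000 / 0.05260000
       = 0.6388


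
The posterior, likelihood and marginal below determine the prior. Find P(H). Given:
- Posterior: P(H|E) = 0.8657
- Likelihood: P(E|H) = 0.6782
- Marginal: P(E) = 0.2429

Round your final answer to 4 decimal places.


From Bayes' theorem: P(H|E) = P(E|H) × P(H) / P(E)

Rearranging for P(H):
P(H) = P(H|E) × P(E) / P(E|H)
     = 0.8657 × 0.2429 / 0.6782
     = 0.21027853 / 0.6782
     = 0.3101


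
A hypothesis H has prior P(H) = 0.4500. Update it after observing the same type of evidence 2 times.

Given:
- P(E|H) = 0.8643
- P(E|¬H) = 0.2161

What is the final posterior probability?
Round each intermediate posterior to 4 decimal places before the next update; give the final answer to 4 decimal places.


Sequential Bayesian updating:

Initial prior: P(H) = 0.4500

Update 1:
  P(E) = 0.8643 × 0.4500 + 0.2161 × 0.5500 = 0.38893500 + 0.11885500 = 0.50779000
  P(H|E) = 0.38893500 / 0.50779000 = 0.7659

Update 2:
  P(E) = 0.8643 × 0.7659 + 0.2161 × 0.2341 = 0.66196737 + 0.05058901 = 0.71255638
  P(H|E) = 0.66196737 / 0.71255638 = 0.9290

Final posterior: 0.9290


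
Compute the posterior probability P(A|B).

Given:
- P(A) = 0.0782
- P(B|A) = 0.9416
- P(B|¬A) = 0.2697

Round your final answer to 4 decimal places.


Bayes' theorem: P(A|B) = P(B|A) × P(A) / P(B)

Step 1: Calculate P(B) using law of total probability
P(B) = P(B|A)P(A) + P(B|¬A)P(¬A)
     = 0.9416 × 0.0782 + 0.2697 × 0.9218
     = 0.07363312 + 0.24860946
     = 0.32224258

Step 2: Apply Bayes' theorem
P(A|B) = P(B|A) × P(A) / P(B)
       = 0.07363312 / 0.32224258
       = 0.2285


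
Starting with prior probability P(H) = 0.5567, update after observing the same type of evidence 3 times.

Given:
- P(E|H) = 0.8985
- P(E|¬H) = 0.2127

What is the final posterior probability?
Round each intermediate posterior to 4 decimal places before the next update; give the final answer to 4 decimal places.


Sequential Bayesian updating:

Initial prior: P(H) = 0.5567

Update 1:
  P(E) = 0.8985 × 0.5567 + 0.2127 × 0.4433 = 0.50019495 + 0.09428991 = 0.59448486
  P(H|E) = 0.50019495 / 0.59448486 = 0.8414

Update 2:
  P(E) = 0.8985 × 0.8414 + 0.2127 × 0.1586 = 0.75599790 + 0.03373422 = 0.78973212
  P(H|E) = 0.75599790 / 0.78973212 = 0.9573

Update 3:
  P(E) = 0.8985 × 0.9573 + 0.2127 × 0.0427 = 0.86013405 + 0.00908229 = 0.86921634
  P(H|E) = 0.86013405 / 0.86921634 = 0.9896

Final posterior: 0.9896


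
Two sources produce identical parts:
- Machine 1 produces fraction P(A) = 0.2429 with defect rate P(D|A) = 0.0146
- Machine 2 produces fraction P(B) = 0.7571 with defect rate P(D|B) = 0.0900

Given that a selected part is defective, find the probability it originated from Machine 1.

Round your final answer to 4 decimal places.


Let A = from Machine 1, D = defective

Given:
- P(A) = 0.2429, P(B) = 0.7571
- P(D|A) = 0.0146, P(D|B) = 0.0900

Step 1: Find P(D)
P(D) = P(D|A)P(A) + P(D|B)P(B)
     = 0.0146 × 0.2429 + 0.0900 × 0.7571
     = 0.00354634 + 0.06813900
     = 0.07168534

Step 2: Apply Bayes' theorem
P(A|D) = P(D|A)P(A) / P(D)
       = 0.00354634 / 0.07168534
       = 0.0495


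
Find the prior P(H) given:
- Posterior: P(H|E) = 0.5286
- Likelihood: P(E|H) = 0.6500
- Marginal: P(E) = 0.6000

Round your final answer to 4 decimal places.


From Bayes' theorem: P(H|E) = P(E|H) × P(H) / P(E)

Rearranging for P(H):
P(H) = P(H|E) × P(E) / P(E|H)
     = 0.5286 × 0.6000 / 0.6500
     = 0.31716000 / 0.6500
     = 0.4879


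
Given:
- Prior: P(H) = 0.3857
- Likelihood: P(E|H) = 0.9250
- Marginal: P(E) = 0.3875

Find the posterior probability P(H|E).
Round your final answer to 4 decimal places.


Using Bayes' theorem:

P(H|E) = P(E|H) × P(H) / P(E)
       = 0.9250 × 0.3857 / 0.3875
       = 0.35677250 / 0.3875
       = 0.9207

The evidence strengthens our belief in H.
Prior: 0.3857 → Posterior: 0.9207


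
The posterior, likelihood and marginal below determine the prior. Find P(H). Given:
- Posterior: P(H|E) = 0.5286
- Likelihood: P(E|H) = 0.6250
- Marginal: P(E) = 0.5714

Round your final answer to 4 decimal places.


From Bayes' theorem: P(H|E) = P(E|H) × P(H) / P(E)

Rearranging for P(H):
P(H) = P(H|E) × P(E) / P(E|H)
     = 0.5286 × 0.5714 / 0.6250
     = 0.30204204 / 0.6250
     = 0.4833


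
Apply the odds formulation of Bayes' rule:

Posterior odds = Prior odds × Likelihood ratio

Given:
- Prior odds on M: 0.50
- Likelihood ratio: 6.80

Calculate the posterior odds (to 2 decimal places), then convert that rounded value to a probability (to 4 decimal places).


Step 1: Calculate posterior odds
Posterior odds = Prior odds × LR
               = 0.50 × 6.80
               = 3.40

Step 2: Convert to probability
P(M|E) = Posterior odds / (1 + Posterior odds)
       = 3.40 / (1 + 3.40)
       = 3.40 / 4.40
       = 0.7727

The evidence increased P(M) from 0.3333 to 0.7727.


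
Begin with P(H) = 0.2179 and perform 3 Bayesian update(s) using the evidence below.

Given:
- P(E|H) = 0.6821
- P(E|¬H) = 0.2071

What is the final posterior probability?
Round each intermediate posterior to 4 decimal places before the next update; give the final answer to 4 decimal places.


Sequential Bayesian updating:

Initial prior: P(H) = 0.2179

Update 1:
  P(E) = 0.6821 × 0.2179 + 0.2071 × 0.7821 = 0.14862959 + 0.16197291 = 0.31060250
  P(H|E) = 0.14862959 / 0.31060250 = 0.4785

Update 2:
  P(E) = 0.6821 × 0.4785 + 0.2071 × 0.5215 = 0.32638485 + 0.10800265 = 0.43438750
  P(H|E) = 0.32638485 / 0.43438750 = 0.7514

Update 3:
  P(E) = 0.6821 × 0.7514 + 0.2071 × 0.2486 = 0.51252994 + 0.05148506 = 0.56401500
  P(H|E) = 0.51252994 / 0.56401500 = 0.9087

Final posterior: 0.9087


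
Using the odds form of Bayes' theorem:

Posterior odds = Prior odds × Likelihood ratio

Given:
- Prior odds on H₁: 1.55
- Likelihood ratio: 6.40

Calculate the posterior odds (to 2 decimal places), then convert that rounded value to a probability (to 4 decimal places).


Step 1: Calculate posterior odds
Posterior odds = Prior odds × LR
               = 1.55 × 6.40
               = 9.92

Step 2: Convert to probability
P(H₁|E) = Posterior odds / (1 + Posterior odds)
       = 9.92 / (1 + 9.92)
       = 9.92 / 10.92
       = 0.9084

The evidence increased P(H₁) from 0.6078 to 0.9084.


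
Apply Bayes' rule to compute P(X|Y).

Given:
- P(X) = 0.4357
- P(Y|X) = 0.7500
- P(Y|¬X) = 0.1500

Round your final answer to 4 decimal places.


Bayes' theorem: P(X|Y) = P(Y|X) × P(X) / P(Y)

Step 1: Calculate P(Y) using law of total probability
P(Y) = P(Y|X)P(X) + P(Y|¬X)P(¬X)
     = 0.7500 × 0.4357 + 0.1500 × 0.5643
     = 0.32677500 + 0.08464500
     = 0.41142000

Step 2: Apply Bayes' theorem
P(X|Y) = P(Y|X) × P(X) / P(Y)
       = 0.32677500 / 0.41142000
       = 0.7943


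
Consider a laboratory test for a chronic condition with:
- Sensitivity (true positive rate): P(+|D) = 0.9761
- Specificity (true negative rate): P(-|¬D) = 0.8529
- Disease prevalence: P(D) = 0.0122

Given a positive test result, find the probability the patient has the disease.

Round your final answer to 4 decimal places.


Let D = has disease, + = positive test

Given:
- P(D) = 0.0122 (prevalence)
- P(+|D) = 0.9761 (sensitivity)
- P(-|¬D) = 0.8529 (specificity)
- P(+|¬D) = 0.1471 (false positive rate = 1 - specificity)

Step 1: Find P(+)
P(+) = P(+|D)P(D) + P(+|¬D)P(¬D)
     = 0.9761 × 0.0122 + 0.1471 × 0.9878
     = 0.01190842 + 0.14530538
     = 0.15721380

Step 2: Apply Bayes' theorem for P(D|+)
P(D|+) = P(+|D)P(D) / P(+)
       = 0.01190842 / 0.15721380
       = 0.0757


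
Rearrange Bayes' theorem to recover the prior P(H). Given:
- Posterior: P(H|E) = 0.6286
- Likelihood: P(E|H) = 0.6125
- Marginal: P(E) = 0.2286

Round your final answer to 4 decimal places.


From Bayes' theorem: P(H|E) = P(E|H) × P(H) / P(E)

Rearranging for P(H):
P(H) = P(H|E) × P(E) / P(E|H)
     = 0.6286 × 0.2286 / 0.6125
     = 0.14369796 / 0.6125
     = 0.2346


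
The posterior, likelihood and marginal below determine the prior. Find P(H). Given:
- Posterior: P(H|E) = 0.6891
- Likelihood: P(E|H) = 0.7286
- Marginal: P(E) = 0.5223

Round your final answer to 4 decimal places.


From Bayes' theorem: P(H|E) = P(E|H) × P(H) / P(E)

Rearranging for P(H):
P(H) = P(H|E) × P(E) / P(E|H)
     = 0.6891 × 0.5223 / 0.7286
     = 0.35991693 / 0.7286
     = 0.4940


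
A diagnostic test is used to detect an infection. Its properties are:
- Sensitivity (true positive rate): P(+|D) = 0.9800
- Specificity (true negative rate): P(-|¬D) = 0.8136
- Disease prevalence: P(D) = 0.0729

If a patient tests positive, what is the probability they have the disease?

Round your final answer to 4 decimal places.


Let D = has disease, + = positive test

Given:
- P(D) = 0.0729 (prevalence)
- P(+|D) = 0.9800 (sensitivity)
- P(-|¬D) = 0.8136 (specificity)
- P(+|¬D) = 0.1864 (false positive rate = 1 - specificity)

Step 1: Find P(+)
P(+) = P(+|D)P(D) + P(+|¬D)P(¬D)
     = 0.9800 × 0.0729 + 0.1864 × 0.9271
     = 0.07144200 + 0.17281144
     = 0.24425344

Step 2: Apply Bayes' theorem for P(D|+)
P(D|+) = P(+|D)P(D) / P(+)
       = 0.07144200 / 0.24425344
       = 0.2925


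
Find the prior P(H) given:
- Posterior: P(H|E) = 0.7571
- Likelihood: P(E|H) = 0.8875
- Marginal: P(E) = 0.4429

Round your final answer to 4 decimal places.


From Bayes' theorem: P(H|E) = P(E|H) × P(H) / P(E)

Rearranging for P(H):
P(H) = P(H|E) × P(E) / P(E|H)
     = 0.7571 × 0.4429 / 0.8875
     = 0.33531959 / 0.8875
     = 0.3778


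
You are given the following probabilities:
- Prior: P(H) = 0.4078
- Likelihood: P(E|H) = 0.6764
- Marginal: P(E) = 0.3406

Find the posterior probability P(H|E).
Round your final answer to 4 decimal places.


Using Bayes' theorem:

P(H|E) = P(E|H) × P(H) / P(E)
       = 0.6764 × 0.4078 / 0.3406
       = 0.27583592 / 0.3406
       = 0.8099

The evidence strengthens our belief in H.
Prior: 0.4078 → Posterior: 0.8099


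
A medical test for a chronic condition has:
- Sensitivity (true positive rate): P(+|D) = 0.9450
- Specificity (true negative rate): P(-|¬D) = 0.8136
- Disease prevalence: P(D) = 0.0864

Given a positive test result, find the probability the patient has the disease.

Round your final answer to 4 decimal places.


Let D = has disease, + = positive test

Given:
- P(D) = 0.0864 (prevalence)
- P(+|D) = 0.9450 (sensitivity)
- P(-|¬D) = 0.8136 (specificity)
- P(+|¬D) = 0.1864 (false positive rate = 1 - specificity)

Step 1: Find P(+)
P(+) = P(+|D)P(D) + P(+|¬D)P(¬D)
     = 0.9450 × 0.0864 + 0.1864 × 0.9136
     = 0.08164800 + 0.17029504
     = 0.25194304

Step 2: Apply Bayes' theorem for P(D|+)
P(D|+) = P(+|D)P(D) / P(+)
       = 0.08164800 / 0.25194304
       = 0.3241


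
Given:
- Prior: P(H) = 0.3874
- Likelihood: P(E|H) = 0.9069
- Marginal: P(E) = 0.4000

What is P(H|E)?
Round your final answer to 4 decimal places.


Using Bayes' theorem:

P(H|E) = P(E|H) × P(H) / P(E)
       = 0.9069 × 0.3874 / 0.4000
       = 0.35133306 / 0.4000
       = 0.8783

The evidence strengthens our belief in H.
Prior: 0.3874 → Posterior: 0.8783


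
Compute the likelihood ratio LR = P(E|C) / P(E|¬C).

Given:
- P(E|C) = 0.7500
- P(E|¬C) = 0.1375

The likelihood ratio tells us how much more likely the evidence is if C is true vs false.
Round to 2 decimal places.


Likelihood Ratio (LR) = P(E|C) / P(E|¬C)

LR = 0.7500 / 0.1375
   = 5.45

The evidence is 5.45 times more likely if C is true than if C is false.
Because LR exceeds 1, E is evidence for C.


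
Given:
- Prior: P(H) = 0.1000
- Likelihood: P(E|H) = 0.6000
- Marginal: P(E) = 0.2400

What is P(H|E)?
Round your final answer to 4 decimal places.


Using Bayes' theorem:

P(H|E) = P(E|H) × P(H) / P(E)
       = 0.6000 × 0.1000 / 0.2400
       = 0.06000000 / 0.2400
       = 0.2500

The evidence strengthens our belief in H.
Prior: 0.1000 → Posterior: 0.2500


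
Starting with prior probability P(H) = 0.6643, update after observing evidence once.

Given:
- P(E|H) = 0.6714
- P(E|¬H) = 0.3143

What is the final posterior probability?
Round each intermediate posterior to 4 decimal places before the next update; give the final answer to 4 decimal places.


Sequential Bayesian updating:

Initial prior: P(H) = 0.6643

Update 1:
  P(E) = 0.6714 × 0.6643 + 0.3143 × 0.3357 = 0.44601102 + 0.10551051 = 0.55152153
  P(H|E) = 0.44601102 / 0.55152153 = 0.8087

Final posterior: 0.8087


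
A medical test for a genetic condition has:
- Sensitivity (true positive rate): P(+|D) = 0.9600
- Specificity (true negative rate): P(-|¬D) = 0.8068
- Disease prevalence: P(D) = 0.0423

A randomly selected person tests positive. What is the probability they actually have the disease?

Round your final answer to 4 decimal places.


Let D = has disease, + = positive test

Given:
- P(D) = 0.0423 (prevalence)
- P(+|D) = 0.9600 (sensitivity)
- P(-|¬D) = 0.8068 (specificity)
- P(+|¬D) = 0.1932 (false positive rate = 1 - specificity)

Step 1: Find P(+)
P(+) = P(+|D)P(D) + P(+|¬D)P(¬D)
     = 0.9600 × 0.0423 + 0.1932 × 0.9577
     = 0.04060800 + 0.18502764
     = 0.22563564

Step 2: Apply Bayes' theorem for P(D|+)
P(D|+) = P(+|D)P(D) / P(+)
       = 0.04060800 / 0.22563564
       = 0.1800


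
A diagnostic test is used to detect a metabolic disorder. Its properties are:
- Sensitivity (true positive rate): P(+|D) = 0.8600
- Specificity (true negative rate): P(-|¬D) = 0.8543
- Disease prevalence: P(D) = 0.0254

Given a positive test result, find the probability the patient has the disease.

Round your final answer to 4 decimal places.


Let D = has disease, + = positive test

Given:
- P(D) = 0.0254 (prevalence)
- P(+|D) = 0.8600 (sensitivity)
- P(-|¬D) = 0.8543 (specificity)
- P(+|¬D) = 0.1457 (false positive rate = 1 - specificity)

Step 1: Find P(+)
P(+) = P(+|D)P(D) + P(+|¬D)P(¬D)
     = 0.8600 × 0.0254 + 0.1457 × 0.9746
     = 0.02184400 + 0.14199922
     = 0.16384322

Step 2: Apply Bayes' theorem for P(D|+)
P(D|+) = P(+|D)P(D) / P(+)
       = 0.02184400 / 0.16384322
       = 0.1333


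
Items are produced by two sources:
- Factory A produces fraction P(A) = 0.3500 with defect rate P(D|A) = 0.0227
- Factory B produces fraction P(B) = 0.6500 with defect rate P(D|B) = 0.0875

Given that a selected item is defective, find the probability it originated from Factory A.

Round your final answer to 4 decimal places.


Let A = from Factory A, D = defective

Given:
- P(A) = 0.3500, P(B) = 0.6500
- P(D|A) = 0.0227, P(D|B) = 0.0875

Step 1: Find P(D)
P(D) = P(D|A)P(A) + P(D|B)P(B)
     = 0.0227 × 0.3500 + 0.0875 × 0.6500
     = 0.00794500 + 0.05687500
     = 0.06482000

Step 2: Apply Bayes' theorem
P(A|D) = P(D|A)P(A) / P(D)
       = 0.00794500 / 0.06482000
       = 0.1226


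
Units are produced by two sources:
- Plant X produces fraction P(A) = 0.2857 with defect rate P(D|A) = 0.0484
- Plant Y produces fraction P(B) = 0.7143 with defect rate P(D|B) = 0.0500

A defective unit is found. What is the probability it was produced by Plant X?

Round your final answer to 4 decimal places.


Let A = from Plant X, D = defective

Given:
- P(A) = 0.2857, P(B) = 0.7143
- P(D|A) = 0.0484, P(D|B) = 0.0500

Step 1: Find P(D)
P(D) = P(D|A)P(A) + P(D|B)P(B)
     = 0.0484 × 0.2857 + 0.0500 × 0.7143
     = 0.01382788 + 0.03571500
     = 0.04954288

Step 2: Apply Bayes' theorem
P(A|D) = P(D|A)P(A) / P(D)
       = 0.01382788 / 0.04954288
       = 0.2791


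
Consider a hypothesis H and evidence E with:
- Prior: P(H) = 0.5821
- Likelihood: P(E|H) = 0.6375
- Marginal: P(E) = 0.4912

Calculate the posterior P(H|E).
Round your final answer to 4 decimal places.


Using Bayes' theorem:

P(H|E) = P(E|H) × P(H) / P(E)
       = 0.6375 × 0.5821 / 0.4912
       = 0.37108875 / 0.4912
       = 0.7555

The evidence strengthens our belief in H.
Prior: 0.5821 → Posterior: 0.7555


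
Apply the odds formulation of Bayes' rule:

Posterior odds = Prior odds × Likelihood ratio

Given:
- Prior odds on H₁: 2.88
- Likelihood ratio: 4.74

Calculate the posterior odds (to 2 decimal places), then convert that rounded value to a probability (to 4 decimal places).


Step 1: Calculate posterior odds
Posterior odds = Prior odds × LR
               = 2.88 × 4.74
               = 13.65

Step 2: Convert to probability
P(H₁|E) = Posterior odds / (1 + Posterior odds)
       = 13.65 / (1 + 13.65)
       = 13.65 / 14.65
       = 0.9317

The evidence increased P(H₁) from 0.7423 to 0.9317.


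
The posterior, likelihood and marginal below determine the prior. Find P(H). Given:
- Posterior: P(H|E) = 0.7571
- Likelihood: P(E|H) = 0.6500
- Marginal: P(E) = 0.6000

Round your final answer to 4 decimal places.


From Bayes' theorem: P(H|E) = P(E|H) × P(H) / P(E)

Rearranging for P(H):
P(H) = P(H|E) × P(E) / P(E|H)
     = 0.7571 × 0.6000 / 0.6500
     = 0.45426000 / 0.6500
     = 0.6989


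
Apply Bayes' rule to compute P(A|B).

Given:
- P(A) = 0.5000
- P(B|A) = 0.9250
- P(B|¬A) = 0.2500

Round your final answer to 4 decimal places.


Bayes' theorem: P(A|B) = P(B|A) × P(A) / P(B)

Step 1: Calculate P(B) using law of total probability
P(B) = P(B|A)P(A) + P(B|¬A)P(¬A)
     = 0.9250 × 0.5000 + 0.2500 × 0.5000
     = 0.46250000 + 0.12500000
     = 0.58750000

Step 2: Apply Bayes' theorem
P(A|B) = P(B|A) × P(A) / P(B)
       = 0.46250000 / 0.58750000
       = 0.7872


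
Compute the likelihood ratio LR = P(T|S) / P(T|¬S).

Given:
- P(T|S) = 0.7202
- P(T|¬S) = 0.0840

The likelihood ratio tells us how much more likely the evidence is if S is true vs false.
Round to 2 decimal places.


Likelihood Ratio (LR) = P(T|S) / P(T|¬S)

LR = 0.7202 / 0.0840
   = 8.57

The evidence is 8.57 times more likely if S is true than if S is false.
LR > 1, so observing T raises the odds in favor of S.


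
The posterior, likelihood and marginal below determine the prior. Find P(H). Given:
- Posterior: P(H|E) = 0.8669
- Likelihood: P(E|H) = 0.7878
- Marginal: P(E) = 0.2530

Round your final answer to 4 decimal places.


From Bayes' theorem: P(H|E) = P(E|H) × P(H) / P(E)

Rearranging for P(H):
P(H) = P(H|E) × P(E) / P(E|H)
     = 0.8669 × 0.2530 / 0.7878
     = 0.21932570 / 0.7878
     = 0.2784


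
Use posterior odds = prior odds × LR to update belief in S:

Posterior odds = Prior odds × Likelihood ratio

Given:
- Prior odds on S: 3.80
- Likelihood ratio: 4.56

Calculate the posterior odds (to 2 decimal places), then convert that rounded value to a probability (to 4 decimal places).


Step 1: Calculate posterior odds
Posterior odds = Prior odds × LR
               = 3.80 × 4.56
               = 17.33

Step 2: Convert to probability
P(S|E) = Posterior odds / (1 + Posterior odds)
       = 17.33 / (1 + 17.33)
       = 17.33 / 18.33
       = 0.9454

The evidence increased P(S) from 0.7917 to 0.9454.


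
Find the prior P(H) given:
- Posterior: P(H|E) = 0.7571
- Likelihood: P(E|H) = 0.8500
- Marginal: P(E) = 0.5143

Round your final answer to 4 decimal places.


From Bayes' theorem: P(H|E) = P(E|H) × P(H) / P(E)

Rearranging for P(H):
P(H) = P(H|E) × P(E) / P(E|H)
     = 0.7571 × 0.5143 / 0.8500
     = 0.38937653 / 0.8500
     = 0.4581


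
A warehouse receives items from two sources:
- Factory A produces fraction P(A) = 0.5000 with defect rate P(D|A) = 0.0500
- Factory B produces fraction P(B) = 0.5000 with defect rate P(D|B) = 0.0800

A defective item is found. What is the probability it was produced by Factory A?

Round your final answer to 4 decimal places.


Let A = from Factory A, D = defective

Given:
- P(A) = 0.5000, P(B) = 0.5000
- P(D|A) = 0.0500, P(D|B) = 0.0800

Step 1: Find P(D)
P(D) = P(D|A)P(A) + P(D|B)P(B)
     = 0.0500 × 0.5000 + 0.0800 × 0.5000
     = 0.02500000 + 0.04000000
     = 0.06500000

Step 2: Apply Bayes' theorem
P(A|D) = P(D|A)P(A) / P(D)
       = 0.02500000 / 0.06500000
       = 0.3846


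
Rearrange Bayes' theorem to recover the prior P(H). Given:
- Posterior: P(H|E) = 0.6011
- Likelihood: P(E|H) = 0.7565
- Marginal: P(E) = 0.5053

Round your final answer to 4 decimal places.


From Bayes' theorem: P(H|E) = P(E|H) × P(H) / P(E)

Rearranging for P(H):
P(H) = P(H|E) × P(E) / P(E|H)
     = 0.6011 × 0.5053 / 0.7565
     = 0.30373583 / 0.7565
     = 0.4015


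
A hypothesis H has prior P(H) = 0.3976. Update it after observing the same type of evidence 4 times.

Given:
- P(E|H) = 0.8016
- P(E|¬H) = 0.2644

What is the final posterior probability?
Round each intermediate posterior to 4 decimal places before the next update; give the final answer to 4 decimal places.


Sequential Bayesian updating:

Initial prior: P(H) = 0.3976

Update 1:
  P(E) = 0.8016 × 0.3976 + 0.2644 × 0.6024 = 0.31871616 + 0.15927456 = 0.47799072
  P(H|E) = 0.31871616 / 0.47799072 = 0.6668

Update 2:
  P(E) = 0.8016 × 0.6668 + 0.2644 × 0.3332 = 0.53450688 + 0.08809808 = 0.62260496
  P(H|E) = 0.53450688 / 0.62260496 = 0.8585

Update 3:
  P(E) = 0.8016 × 0.8585 + 0.2644 × 0.1415 = 0.68817360 + 0.03741260 = 0.72558620
  P(H|E) = 0.68817360 / 0.72558620 = 0.9484

Update 4:
  P(E) = 0.8016 × 0.9484 + 0.2644 × 0.0516 = 0.76023744 + 0.01364304 = 0.77388048
  P(H|E) = 0.76023744 / 0.77388048 = 0.9824

Final posterior: 0.9824


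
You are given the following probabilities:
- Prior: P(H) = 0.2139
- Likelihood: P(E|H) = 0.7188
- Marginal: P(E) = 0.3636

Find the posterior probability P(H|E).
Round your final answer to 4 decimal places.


Using Bayes' theorem:

P(H|E) = P(E|H) × P(H) / P(E)
       = 0.7188 × 0.2139 / 0.3636
       = 0.15375132 / 0.3636
       = 0.4229

The evidence strengthens our belief in H.
Prior: 0.2139 → Posterior: 0.4229


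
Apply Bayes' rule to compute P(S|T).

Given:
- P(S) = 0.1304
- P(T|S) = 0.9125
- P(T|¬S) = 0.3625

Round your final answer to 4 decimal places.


Bayes' theorem: P(S|T) = P(T|S) × P(S) / P(T)

Step 1: Calculate P(T) using law of total probability
P(T) = P(T|S)P(S) + P(T|¬S)P(¬S)
     = 0.9125 × 0.1304 + 0.3625 × 0.8696
     = 0.11899000 + 0.31523000
     = 0.43422000

Step 2: Apply Bayes' theorem
P(S|T) = P(T|S) × P(S) / P(T)
       = 0.11899000 / 0.43422000
       = 0.2740


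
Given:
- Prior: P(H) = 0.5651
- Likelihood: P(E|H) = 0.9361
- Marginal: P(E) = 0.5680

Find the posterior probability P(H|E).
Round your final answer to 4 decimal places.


Using Bayes' theorem:

P(H|E) = P(E|H) × P(H) / P(E)
       = 0.9361 × 0.5651 / 0.5680
       = 0.52899011 / 0.5680
       = 0.9313

The evidence strengthens our belief in H.
Prior: 0.5651 → Posterior: 0.9313


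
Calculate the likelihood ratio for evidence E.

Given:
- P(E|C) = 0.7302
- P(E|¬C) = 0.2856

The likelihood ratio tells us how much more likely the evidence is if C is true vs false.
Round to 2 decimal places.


Likelihood Ratio (LR) = P(E|C) / P(E|¬C)

LR = 0.7302 / 0.2856
   = 2.56

The evidence is 2.56 times more likely if C is true than if C is false.
Because LR exceeds 1, E is evidence for C.


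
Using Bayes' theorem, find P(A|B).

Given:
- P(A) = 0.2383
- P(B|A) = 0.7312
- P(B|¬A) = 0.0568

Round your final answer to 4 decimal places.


Bayes' theorem: P(A|B) = P(B|A) × P(A) / P(B)

Step 1: Calculate P(B) using law of total probability
P(B) = P(B|A)P(A) + P(B|¬A)P(¬A)
     = 0.7312 × 0.2383 + 0.0568 × 0.7617
     = 0.17424496 + 0.04326456
     = 0.21750952

Step 2: Apply Bayes' theorem
P(A|B) = P(B|A) × P(A) / P(B)
       = 0.17424496 / 0.21750952
       = 0.8011


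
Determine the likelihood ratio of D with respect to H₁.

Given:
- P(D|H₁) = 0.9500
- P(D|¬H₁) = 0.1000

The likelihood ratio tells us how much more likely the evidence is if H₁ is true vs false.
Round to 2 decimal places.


Likelihood Ratio (LR) = P(D|H₁) / P(D|¬H₁)

LR = 0.9500 / 0.1000
   = 9.50

The evidence is 9.50 times more likely if H₁ is true than if H₁ is false.
Because LR exceeds 1, D is evidence for H₁.


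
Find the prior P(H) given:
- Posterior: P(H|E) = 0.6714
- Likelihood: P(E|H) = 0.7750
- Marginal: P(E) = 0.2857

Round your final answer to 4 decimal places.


From Bayes' theorem: P(H|E) = P(E|H) × P(H) / P(E)

Rearranging for P(H):
P(H) = P(H|E) × P(E) / P(E|H)
     = 0.6714 × 0.2857 / 0.7750
     = 0.19181898 / 0.7750
     = 0.2475


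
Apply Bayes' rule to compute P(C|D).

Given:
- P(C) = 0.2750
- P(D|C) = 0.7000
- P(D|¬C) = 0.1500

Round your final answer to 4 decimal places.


Bayes' theorem: P(C|D) = P(D|C) × P(C) / P(D)

Step 1: Calculate P(D) using law of total probability
P(D) = P(D|C)P(C) + P(D|¬C)P(¬C)
     = 0.7000 × 0.2750 + 0.1500 × 0.7250
     = 0.19250000 + 0.10875000
     = 0.30125000

Step 2: Apply Bayes' theorem
P(C|D) = P(D|C) × P(C) / P(D)
       = 0.19250000 / 0.30125000
       = 0.6390


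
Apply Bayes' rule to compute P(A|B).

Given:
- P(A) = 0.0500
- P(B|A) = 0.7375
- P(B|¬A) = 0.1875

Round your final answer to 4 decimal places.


Bayes' theorem: P(A|B) = P(B|A) × P(A) / P(B)

Step 1: Calculate P(B) using law of total probability
P(B) = P(B|A)P(A) + P(B|¬A)P(¬A)
     = 0.7375 × 0.0500 + 0.1875 × 0.9500
     = 0.03687500 + 0.17812500
     = 0.21500000

Step 2: Apply Bayes' theorem
P(A|B) = P(B|A) × P(A) / P(B)
       = 0.03687500 / 0.21500000
       = 0.1715


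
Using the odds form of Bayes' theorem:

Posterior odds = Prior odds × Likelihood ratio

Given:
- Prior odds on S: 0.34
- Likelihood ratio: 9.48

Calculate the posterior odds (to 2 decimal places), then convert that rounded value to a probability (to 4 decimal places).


Step 1: Calculate posterior odds
Posterior odds = Prior odds × LR
               = 0.34 × 9.48
               = 3.22

Step 2: Convert to probability
P(S|E) = Posterior odds / (1 + Posterior odds)
       = 3.22 / (1 + 3.22)
       = 3.22 / 4.22
       = 0.7630

The evidence increased P(S) from 0.2537 to 0.7630.


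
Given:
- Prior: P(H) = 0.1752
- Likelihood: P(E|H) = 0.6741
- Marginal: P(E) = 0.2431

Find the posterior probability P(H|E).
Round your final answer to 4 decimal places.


Using Bayes' theorem:

P(H|E) = P(E|H) × P(H) / P(E)
       = 0.6741 × 0.1752 / 0.2431
       = 0.11810232 / 0.2431
       = 0.4858

The evidence strengthens our belief in H.
Prior: 0.1752 → Posterior: 0.4858


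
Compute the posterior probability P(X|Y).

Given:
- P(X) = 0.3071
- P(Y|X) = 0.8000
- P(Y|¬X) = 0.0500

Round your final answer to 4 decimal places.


Bayes' theorem: P(X|Y) = P(Y|X) × P(X) / P(Y)

Step 1: Calculate P(Y) using law of total probability
P(Y) = P(Y|X)P(X) + P(Y|¬X)P(¬X)
     = 0.8000 × 0.3071 + 0.0500 × 0.6929
     = 0.24568000 + 0.03464500
     = 0.28032500

Step 2: Apply Bayes' theorem
P(X|Y) = P(Y|X) × P(X) / P(Y)
       = 0.24568000 / 0.28032500
       = 0.8764


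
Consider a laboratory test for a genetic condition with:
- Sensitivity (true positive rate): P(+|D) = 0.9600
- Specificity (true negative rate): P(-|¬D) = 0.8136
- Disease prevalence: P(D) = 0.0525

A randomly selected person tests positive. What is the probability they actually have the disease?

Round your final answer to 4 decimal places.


Let D = has disease, + = positive test

Given:
- P(D) = 0.0525 (prevalence)
- P(+|D) = 0.9600 (sensitivity)
- P(-|¬D) = 0.8136 (specificity)
- P(+|¬D) = 0.1864 (false positive rate = 1 - specificity)

Step 1: Find P(+)
P(+) = P(+|D)P(D) + P(+|¬D)P(¬D)
     = 0.9600 × 0.0525 + 0.1864 × 0.9475
     = 0.05040000 + 0.17661400
     = 0.22701400

Step 2: Apply Bayes' theorem for P(D|+)
P(D|+) = P(+|D)P(D) / P(+)
       = 0.05040000 / 0.22701400
       = 0.2220


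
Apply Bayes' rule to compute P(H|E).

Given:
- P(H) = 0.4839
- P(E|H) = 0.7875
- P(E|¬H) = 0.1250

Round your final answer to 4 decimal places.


Bayes' theorem: P(H|E) = P(E|H) × P(H) / P(E)

Step 1: Calculate P(E) using law of total probability
P(E) = P(E|H)P(H) + P(E|¬H)P(¬H)
     = 0.7875 × 0.4839 + 0.1250 × 0.5161
     = 0.38107125 + 0.06451250
     = 0.44558375

Step 2: Apply Bayes' theorem
P(H|E) = P(E|H) × P(H) / P(E)
       = 0.38107125 / 0.44558375
       = 0.8552


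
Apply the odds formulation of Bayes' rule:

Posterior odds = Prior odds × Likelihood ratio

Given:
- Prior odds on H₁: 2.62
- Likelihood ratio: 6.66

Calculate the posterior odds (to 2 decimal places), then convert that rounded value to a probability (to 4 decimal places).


Step 1: Calculate posterior odds
Posterior odds = Prior odds × LR
               = 2.62 × 6.66
               = 17.45

Step 2: Convert to probability
P(H₁|E) = Posterior odds / (1 + Posterior odds)
       = 17.45 / (1 + 17.45)
       = 17.45 / 18.45
       = 0.9458

The evidence increased P(H₁) from 0.7238 to 0.9458.


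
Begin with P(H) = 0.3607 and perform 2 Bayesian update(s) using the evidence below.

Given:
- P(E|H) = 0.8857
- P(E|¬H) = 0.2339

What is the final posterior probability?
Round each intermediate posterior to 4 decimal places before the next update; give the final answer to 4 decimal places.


Sequential Bayesian updating:

Initial prior: P(H) = 0.3607

Update 1:
  P(E) = 0.8857 × 0.3607 + 0.2339 × 0.6393 = 0.31947199 + 0.14953227 = 0.46900426
  P(H|E) = 0.31947199 / 0.46900426 = 0.6812

Update 2:
  P(E) = 0.8857 × 0.6812 + 0.2339 × 0.3188 = 0.60333884 + 0.07456732 = 0.67790616
  P(H|E) = 0.60333884 / 0.67790616 = 0.8900

Final posterior: 0.8900


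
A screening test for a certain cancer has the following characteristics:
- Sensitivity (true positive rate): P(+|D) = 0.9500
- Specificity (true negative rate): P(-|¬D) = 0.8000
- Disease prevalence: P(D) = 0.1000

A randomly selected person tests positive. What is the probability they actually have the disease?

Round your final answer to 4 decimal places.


Let D = has disease, + = positive test

Given:
- P(D) = 0.1000 (prevalence)
- P(+|D) = 0.9500 (sensitivity)
- P(-|¬D) = 0.8000 (specificity)
- P(+|¬D) = 0.2000 (false positive rate = 1 - specificity)

Step 1: Find P(+)
P(+) = P(+|D)P(D) + P(+|¬D)P(¬D)
     = 0.9500 × 0.1000 + 0.2000 × 0.9000
     = 0.09500000 + 0.18000000
     = 0.27500000

Step 2: Apply Bayes' theorem for P(D|+)
P(D|+) = P(+|D)P(D) / P(+)
       = 0.09500000 / 0.27500000
       = 0.3455


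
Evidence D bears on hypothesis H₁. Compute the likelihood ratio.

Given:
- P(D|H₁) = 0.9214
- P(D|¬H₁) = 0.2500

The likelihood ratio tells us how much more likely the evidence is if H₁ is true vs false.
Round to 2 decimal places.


Likelihood Ratio (LR) = P(D|H₁) / P(D|¬H₁)

LR = 0.9214 / 0.2500
   = 3.69

The evidence is 3.69 times more likely if H₁ is true than if H₁ is false.
Because LR exceeds 1, D is evidence for H₁.


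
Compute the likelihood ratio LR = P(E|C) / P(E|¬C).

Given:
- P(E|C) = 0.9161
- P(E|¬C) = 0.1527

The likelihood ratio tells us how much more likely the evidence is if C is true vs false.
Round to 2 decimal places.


Likelihood Ratio (LR) = P(E|C) / P(E|¬C)

LR = 0.9161 / 0.1527
   = 6.00

The evidence is 6.00 times more likely if C is true than if C is false.
Since LR > 1, the evidence supports C over ¬C.


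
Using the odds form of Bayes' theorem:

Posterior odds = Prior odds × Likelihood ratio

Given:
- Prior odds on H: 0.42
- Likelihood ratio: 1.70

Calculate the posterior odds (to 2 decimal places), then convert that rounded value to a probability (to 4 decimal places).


Step 1: Calculate posterior odds
Posterior odds = Prior odds × LR
               = 0.42 × 1.70
               = 0.71

Step 2: Convert to probability
P(H|E) = Posterior odds / (1 + Posterior odds)
       = 0.71 / (1 + 0.71)
       = 0.71 / 1.71
       = 0.4152

The evidence increased P(H) from 0.2958 to 0.4152.


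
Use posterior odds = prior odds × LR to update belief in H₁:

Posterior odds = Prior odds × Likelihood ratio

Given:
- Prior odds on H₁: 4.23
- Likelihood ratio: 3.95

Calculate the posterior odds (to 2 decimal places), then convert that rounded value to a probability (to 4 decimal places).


Step 1: Calculate posterior odds
Posterior odds = Prior odds × LR
               = 4.23 × 3.95
               = 16.71

Step 2: Convert to probability
P(H₁|E) = Posterior odds / (1 + Posterior odds)
       = 16.71 / (1 + 16.71)
       = 16.71 / 17.71
       = 0.9435

The evidence increased P(H₁) from 0.8088 to 0.9435.


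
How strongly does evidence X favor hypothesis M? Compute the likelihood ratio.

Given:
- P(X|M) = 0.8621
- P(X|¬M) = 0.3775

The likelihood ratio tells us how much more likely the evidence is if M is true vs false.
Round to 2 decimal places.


Likelihood Ratio (LR) = P(X|M) / P(X|¬M)

LR = 0.8621 / 0.3775
   = 2.28

The evidence is 2.28 times more likely if M is true than if M is false.
LR > 1, so observing X raises the odds in favor of M.


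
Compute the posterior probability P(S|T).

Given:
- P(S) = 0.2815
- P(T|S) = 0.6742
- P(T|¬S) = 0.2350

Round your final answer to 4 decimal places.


Bayes' theorem: P(S|T) = P(T|S) × P(S) / P(T)

Step 1: Calculate P(T) using law of total probability
P(T) = P(T|S)P(S) + P(T|¬S)P(¬S)
     = 0.6742 × 0.2815 + 0.2350 × 0.7185
     = 0.18978730 + 0.16884750
     = 0.35863480

Step 2: Apply Bayes' theorem
P(S|T) = P(T|S) × P(S) / P(T)
       = 0.18978730 / 0.35863480
       = 0.5292


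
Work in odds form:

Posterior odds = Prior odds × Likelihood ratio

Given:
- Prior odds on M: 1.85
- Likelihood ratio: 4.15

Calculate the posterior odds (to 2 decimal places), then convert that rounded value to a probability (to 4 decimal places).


Step 1: Calculate posterior odds
Posterior odds = Prior odds × LR
               = 1.85 × 4.15
               = 7.68

Step 2: Convert to probability
P(M|E) = Posterior odds / (1 + Posterior odds)
       = 7.68 / (1 + 7.68)
       = 7.68 / 8.68
       = 0.8848

The evidence increased P(M) from 0.6491 to 0.8848.


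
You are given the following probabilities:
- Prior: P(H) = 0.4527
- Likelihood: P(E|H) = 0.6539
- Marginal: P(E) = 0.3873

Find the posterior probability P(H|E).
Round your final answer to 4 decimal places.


Using Bayes' theorem:

P(H|E) = P(E|H) × P(H) / P(E)
       = 0.6539 × 0.4527 / 0.3873
       = 0.29602053 / 0.3873
       = 0.7643

The evidence strengthens our belief in H.
Prior: 0.4527 → Posterior: 0.7643


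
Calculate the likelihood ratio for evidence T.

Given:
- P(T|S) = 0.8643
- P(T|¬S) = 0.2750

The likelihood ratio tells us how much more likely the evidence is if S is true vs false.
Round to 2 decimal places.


Likelihood Ratio (LR) = P(T|S) / P(T|¬S)

LR = 0.8643 / 0.2750
   = 3.14

The evidence is 3.14 times more likely if S is true than if S is false.
Since LR > 1, the evidence supports S over ¬S.


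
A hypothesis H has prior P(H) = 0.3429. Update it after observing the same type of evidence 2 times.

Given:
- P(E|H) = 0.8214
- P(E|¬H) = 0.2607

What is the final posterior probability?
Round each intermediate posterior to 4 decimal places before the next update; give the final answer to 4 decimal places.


Sequential Bayesian updating:

Initial prior: P(H) = 0.3429

Update 1:
  P(E) = 0.8214 × 0.3429 + 0.2607 × 0.6571 = 0.28165806 + 0.17130597 = 0.45296403
  P(H|E) = 0.28165806 / 0.45296403 = 0.6218

Update 2:
  P(E) = 0.8214 × 0.6218 + 0.2607 × 0.3782 = 0.51074652 + 0.09859674 = 0.60934326
  P(H|E) = 0.51074652 / 0.60934326 = 0.8382

Final posterior: 0.8382


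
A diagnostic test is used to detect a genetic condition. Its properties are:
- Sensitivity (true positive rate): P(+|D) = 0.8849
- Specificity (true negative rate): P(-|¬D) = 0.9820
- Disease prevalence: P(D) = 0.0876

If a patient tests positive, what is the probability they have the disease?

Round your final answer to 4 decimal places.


Let D = has disease, + = positive test

Given:
- P(D) = 0.0876 (prevalence)
- P(+|D) = 0.8849 (sensitivity)
- P(-|¬D) = 0.9820 (specificity)
- P(+|¬D) = 0.0180 (false positive rate = 1 - specificity)

Step 1: Find P(+)
P(+) = P(+|D)P(D) + P(+|¬D)P(¬D)
     = 0.8849 × 0.0876 + 0.0180 × 0.9124
     = 0.07751724 + 0.01642320
     = 0.09394044

Step 2: Apply Bayes' theorem for P(D|+)
P(D|+) = P(+|D)P(D) / P(+)
       = 0.07751724 / 0.09394044
       = 0.8252
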